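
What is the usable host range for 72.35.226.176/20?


Network: 72.35.224.0
Broadcast: 72.35.239.255
First usable = network + 1
Last usable = broadcast - 1
Range: 72.35.224.1 to 72.35.239.254


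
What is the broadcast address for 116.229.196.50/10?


Network: 116.192.0.0/10
Host bits = 22
Set all host bits to 1:
Broadcast: 116.255.255.255


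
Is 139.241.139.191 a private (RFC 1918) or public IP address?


RFC 1918 private ranges:
  10.0.0.0/8 (10.0.0.0 - 10.255.255.255)
  172.16.0.0/12 (172.16.0.0 - 172.31.255.255)
  192.168.0.0/16 (192.168.0.0 - 192.168.255.255)
Public (not in any RFC 1918 range)


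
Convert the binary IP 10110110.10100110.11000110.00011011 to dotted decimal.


10110110 = 182
10100110 = 166
11000110 = 198
00011011 = 27
IP: 182.166.198.27


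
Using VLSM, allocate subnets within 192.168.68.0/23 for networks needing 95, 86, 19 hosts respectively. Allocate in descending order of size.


95 hosts -> /25 (126 usable): 192.168.68.0/25
86 hosts -> /25 (126 usable): 192.168.68.128/25
19 hosts -> /27 (30 usable): 192.168.69.0/27
Allocation: 192.168.68.0/25 (95 hosts, 126 usable); 192.168.68.128/25 (86 hosts, 126 usable); 192.168.69.0/27 (19 hosts, 30 usable)


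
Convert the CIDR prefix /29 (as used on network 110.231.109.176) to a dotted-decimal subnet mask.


/29 means 29 network bits, 3 host bits
Binary: 11111111111111111111111111111000
Mask: 255.255.255.248


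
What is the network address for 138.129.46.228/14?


IP:   10001010.10000001.00101110.11100100
Mask: 11111111.11111100.00000000.00000000
AND operation:
Net:  10001010.10000000.00000000.00000000
Network: 138.128.0.0/14


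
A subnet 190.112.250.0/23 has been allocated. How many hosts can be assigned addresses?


Host bits = 32 - 23 = 9
Total addresses = 2^9 = 512
Usable = total - 2 (network and broadcast)
Usable hosts: 510


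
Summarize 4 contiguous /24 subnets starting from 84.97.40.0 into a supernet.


Original prefix: /24
Number of subnets: 4 = 2^2
New prefix = 24 - 2 = 22
Supernet: 84.97.40.0/22


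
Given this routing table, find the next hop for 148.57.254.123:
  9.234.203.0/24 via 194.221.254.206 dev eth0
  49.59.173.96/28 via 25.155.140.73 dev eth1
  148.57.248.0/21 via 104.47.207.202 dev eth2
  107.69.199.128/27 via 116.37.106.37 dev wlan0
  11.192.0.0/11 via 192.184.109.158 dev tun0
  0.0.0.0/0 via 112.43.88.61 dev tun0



Longest prefix match for 148.57.254.123:
  /24 9.234.203.0: no
  /28 49.59.173.96: no
  /21 148.57.248.0: MATCH
  /27 107.69.199.128: no
  /11 11.192.0.0: no
  /0 0.0.0.0: MATCH
Selected: next-hop 104.47.207.202 via eth2 (matched /21)


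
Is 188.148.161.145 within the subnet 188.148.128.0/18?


Subnet network: 188.148.128.0
Test IP AND mask: 188.148.128.0
Yes, 188.148.161.145 is in 188.148.128.0/18


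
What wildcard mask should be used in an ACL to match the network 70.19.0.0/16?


Subnet mask: 255.255.0.0
Wildcard = 255.255.255.255 - subnet mask
255 - 255 = 0
255 - 255 = 0
255 - 0 = 255
255 - 0 = 255
Wildcard: 0.0.255.255


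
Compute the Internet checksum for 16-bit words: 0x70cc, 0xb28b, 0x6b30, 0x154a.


Sum all words (with carry folding):
+ 0x70cc = 0x70cc
+ 0xb28b = 0x2358
+ 0x6b30 = 0x8e88
+ 0x154a = 0xa3d2
One's complement: ~0xa3d2
Checksum = 0x5c2d


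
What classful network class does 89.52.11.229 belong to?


First octet: 89
Binary: 01011001
0xxxxxxx -> Class A (1-126)
Class A, default mask 255.0.0.0 (/8)


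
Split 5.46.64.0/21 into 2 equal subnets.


New prefix = 21 + 1 = 22
Each subnet has 1024 addresses
  5.46.64.0/22
  5.46.68.0/22
Subnets: 5.46.64.0/22, 5.46.68.0/22


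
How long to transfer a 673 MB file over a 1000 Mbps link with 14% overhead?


Effective throughput = 1000 * (1 - 14/100) = 860 Mbps
File size in Mb = 673 * 8 = 5384 Mb
Time = 5384 / 860
Time = 6.2605 seconds


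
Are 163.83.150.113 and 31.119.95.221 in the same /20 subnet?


Mask: 255.255.240.0
163.83.150.113 AND mask = 163.83.144.0
31.119.95.221 AND mask = 31.119.80.0
No, different subnets (163.83.144.0 vs 31.119.80.0)


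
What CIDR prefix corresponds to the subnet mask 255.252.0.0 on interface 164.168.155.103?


Binary: 11111111.11111100.00000000.00000000
Count leading 1s
Prefix: /14


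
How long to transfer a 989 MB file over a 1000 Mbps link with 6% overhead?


Effective throughput = 1000 * (1 - 6/100) = 940 Mbps
File size in Mb = 989 * 8 = 7912 Mb
Time = 7912 / 940
Time = 8.417 seconds


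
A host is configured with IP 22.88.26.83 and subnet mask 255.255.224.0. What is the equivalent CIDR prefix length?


Binary: 11111111.11111111.11100000.00000000
Count leading 1s
Prefix: /19


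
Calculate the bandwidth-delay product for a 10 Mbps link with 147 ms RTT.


BDP = bandwidth * RTT
= 10 Mbps * 147 ms
= 10 * 1e6 * 147 / 1000 bits
= 1470000 bits
= 183750 bytes
= 179.4434 KB
BDP = 1470000 bits (183750 bytes)


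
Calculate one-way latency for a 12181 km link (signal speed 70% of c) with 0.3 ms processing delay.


Speed = 0.7 * 3e5 km/s = 210000 km/s
Propagation delay = 12181 / 210000 = 0.058 s = 58.0048 ms
Processing delay = 0.3 ms
Total one-way latency = 58.3048 ms


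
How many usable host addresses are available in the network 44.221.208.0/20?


Host bits = 32 - 20 = 12
Total addresses = 2^12 = 4096
Usable = total - 2 (network and broadcast)
Usable hosts: 4094


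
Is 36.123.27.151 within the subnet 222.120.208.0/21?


Subnet network: 222.120.208.0
Test IP AND mask: 36.123.24.0
No, 36.123.27.151 is not in 222.120.208.0/21


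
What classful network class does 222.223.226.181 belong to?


First octet: 222
Binary: 11011110
110xxxxx -> Class C (192-223)
Class C, default mask 255.255.255.0 (/24)


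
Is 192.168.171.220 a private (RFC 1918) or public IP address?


RFC 1918 private ranges:
  10.0.0.0/8 (10.0.0.0 - 10.255.255.255)
  172.16.0.0/12 (172.16.0.0 - 172.31.255.255)
  192.168.0.0/16 (192.168.0.0 - 192.168.255.255)
Private (in 192.168.0.0/16)


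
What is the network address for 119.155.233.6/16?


IP:   01110111.10011011.11101001.00000110
Mask: 11111111.11111111.00000000.00000000
AND operation:
Net:  01110111.10011011.00000000.00000000
Network: 119.155.0.0/16


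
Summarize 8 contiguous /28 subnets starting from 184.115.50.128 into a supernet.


Original prefix: /28
Number of subnets: 8 = 2^3
New prefix = 28 - 3 = 25
Supernet: 184.115.50.128/25


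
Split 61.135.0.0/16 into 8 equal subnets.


New prefix = 16 + 3 = 19
Each subnet has 8192 addresses
  61.135.0.0/19
  61.135.32.0/19
  61.135.64.0/19
  61.135.96.0/19
  61.135.128.0/19
  61.135.160.0/19
  61.135.192.0/19
  61.135.224.0/19
Subnets: 61.135.0.0/19, 61.135.32.0/19, 61.135.64.0/19, 61.135.96.0/19, 61.135.128.0/19, 61.135.160.0/19, 61.135.192.0/19, 61.135.224.0/19


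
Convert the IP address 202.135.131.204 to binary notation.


202 = 11001010
135 = 10000111
131 = 10000011
204 = 11001100
Binary: 11001010.10000111.10000011.11001100


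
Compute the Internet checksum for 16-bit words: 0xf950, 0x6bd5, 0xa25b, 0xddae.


Sum all words (with carry folding):
+ 0xf950 = 0xf950
+ 0x6bd5 = 0x6526
+ 0xa25b = 0x0782
+ 0xddae = 0xe530
One's complement: ~0xe530
Checksum = 0x1acf


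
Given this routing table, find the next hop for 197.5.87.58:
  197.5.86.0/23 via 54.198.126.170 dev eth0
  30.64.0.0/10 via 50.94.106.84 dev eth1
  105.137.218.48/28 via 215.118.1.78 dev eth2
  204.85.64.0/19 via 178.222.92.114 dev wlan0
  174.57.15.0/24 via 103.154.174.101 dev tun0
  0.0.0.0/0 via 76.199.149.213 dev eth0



Longest prefix match for 197.5.87.58:
  /23 197.5.86.0: MATCH
  /10 30.64.0.0: no
  /28 105.137.218.48: no
  /19 204.85.64.0: no
  /24 174.57.15.0: no
  /0 0.0.0.0: MATCH
Selected: next-hop 54.198.126.170 via eth0 (matched /23)


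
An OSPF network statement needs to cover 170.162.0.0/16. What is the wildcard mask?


Subnet mask: 255.255.0.0
Wildcard = 255.255.255.255 - subnet mask
255 - 255 = 0
255 - 255 = 0
255 - 0 = 255
255 - 0 = 255
Wildcard: 0.0.255.255


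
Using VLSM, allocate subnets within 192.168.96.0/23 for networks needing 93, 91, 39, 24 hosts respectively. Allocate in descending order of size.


93 hosts -> /25 (126 usable): 192.168.96.0/25
91 hosts -> /25 (126 usable): 192.168.96.128/25
39 hosts -> /26 (62 usable): 192.168.97.0/26
24 hosts -> /27 (30 usable): 192.168.97.64/27
Allocation: 192.168.96.0/25 (93 hosts, 126 usable); 192.168.96.128/25 (91 hosts, 126 usable); 192.168.97.0/26 (39 hosts, 62 usable); 192.168.97.64/27 (24 hosts, 30 usable)


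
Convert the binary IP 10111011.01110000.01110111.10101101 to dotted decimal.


10111011 = 187
01110000 = 112
01110111 = 119
10101101 = 173
IP: 187.112.119.173


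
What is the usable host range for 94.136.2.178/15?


Network: 94.136.0.0
Broadcast: 94.137.255.255
First usable = network + 1
Last usable = broadcast - 1
Range: 94.136.0.1 to 94.137.255.254


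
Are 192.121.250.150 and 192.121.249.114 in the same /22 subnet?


Mask: 255.255.252.0
192.121.250.150 AND mask = 192.121.248.0
192.121.249.114 AND mask = 192.121.248.0
Yes, same subnet (192.121.248.0)


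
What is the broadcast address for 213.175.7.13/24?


Network: 213.175.7.0/24
Host bits = 8
Set all host bits to 1:
Broadcast: 213.175.7.255


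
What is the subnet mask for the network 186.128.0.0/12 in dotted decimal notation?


/12 means 12 network bits, 20 host bits
Binary: 11111111111100000000000000000000
Mask: 255.240.0.0


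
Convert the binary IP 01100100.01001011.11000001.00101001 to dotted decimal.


01100100 = 100
01001011 = 75
11000001 = 193
00101001 = 41
IP: 100.75.193.41


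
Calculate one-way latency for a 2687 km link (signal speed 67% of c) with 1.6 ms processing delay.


Speed = 0.67 * 3e5 km/s = 201000 km/s
Propagation delay = 2687 / 201000 = 0.0134 s = 13.3682 ms
Processing delay = 1.6 ms
Total one-way latency = 14.9682 ms


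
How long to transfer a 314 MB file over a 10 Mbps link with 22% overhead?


Effective throughput = 10 * (1 - 22/100) = 7.8 Mbps
File size in Mb = 314 * 8 = 2512 Mb
Time = 2512 / 7.8
Time = 322.0513 seconds


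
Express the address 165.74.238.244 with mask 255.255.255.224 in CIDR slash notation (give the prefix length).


Binary: 11111111.11111111.11111111.11100000
Count leading 1s
Prefix: /27


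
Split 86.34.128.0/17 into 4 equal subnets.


New prefix = 17 + 2 = 19
Each subnet has 8192 addresses
  86.34.128.0/19
  86.34.160.0/19
  86.34.192.0/19
  86.34.224.0/19
Subnets: 86.34.128.0/19, 86.34.160.0/19, 86.34.192.0/19, 86.34.224.0/19


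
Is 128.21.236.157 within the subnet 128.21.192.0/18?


Subnet network: 128.21.192.0
Test IP AND mask: 128.21.192.0
Yes, 128.21.236.157 is in 128.21.192.0/18


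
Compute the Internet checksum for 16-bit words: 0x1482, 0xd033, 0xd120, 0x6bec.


Sum all words (with carry folding):
+ 0x1482 = 0x1482
+ 0xd033 = 0xe4b5
+ 0xd120 = 0xb5d6
+ 0x6bec = 0x21c3
One's complement: ~0x21c3
Checksum = 0xde3c


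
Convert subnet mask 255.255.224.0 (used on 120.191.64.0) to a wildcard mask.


Subnet mask: 255.255.224.0
Wildcard = 255.255.255.255 - subnet mask
255 - 255 = 0
255 - 255 = 0
255 - 224 = 31
255 - 0 = 255
Wildcard: 0.0.31.255


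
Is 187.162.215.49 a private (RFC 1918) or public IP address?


RFC 1918 private ranges:
  10.0.0.0/8 (10.0.0.0 - 10.255.255.255)
  172.16.0.0/12 (172.16.0.0 - 172.31.255.255)
  192.168.0.0/16 (192.168.0.0 - 192.168.255.255)
Public (not in any RFC 1918 range)


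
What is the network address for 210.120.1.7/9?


IP:   11010010.01111000.00000001.00000111
Mask: 11111111.10000000.00000000.00000000
AND operation:
Net:  11010010.00000000.00000000.00000000
Network: 210.0.0.0/9


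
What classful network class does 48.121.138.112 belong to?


First octet: 48
Binary: 00110000
0xxxxxxx -> Class A (1-126)
Class A, default mask 255.0.0.0 (/8)


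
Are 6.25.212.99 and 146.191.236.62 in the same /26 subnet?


Mask: 255.255.255.192
6.25.212.99 AND mask = 6.25.212.64
146.191.236.62 AND mask = 146.191.236.0
No, different subnets (6.25.212.64 vs 146.191.236.0)


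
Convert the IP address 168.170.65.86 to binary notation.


168 = 10101000
170 = 10101010
65 = 01000001
86 = 01010110
Binary: 10101000.10101010.01000001.01010110


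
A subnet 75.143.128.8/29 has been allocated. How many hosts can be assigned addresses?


Host bits = 32 - 29 = 3
Total addresses = 2^3 = 8
Usable = total - 2 (network and broadcast)
Usable hosts: 6


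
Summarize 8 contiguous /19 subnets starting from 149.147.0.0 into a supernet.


Original prefix: /19
Number of subnets: 8 = 2^3
New prefix = 19 - 3 = 16
Supernet: 149.147.0.0/16


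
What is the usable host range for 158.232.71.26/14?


Network: 158.232.0.0
Broadcast: 158.235.255.255
First usable = network + 1
Last usable = broadcast - 1
Range: 158.232.0.1 to 158.235.255.254


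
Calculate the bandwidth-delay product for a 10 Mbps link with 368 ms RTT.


BDP = bandwidth * RTT
= 10 Mbps * 368 ms
= 10 * 1e6 * 368 / 1000 bits
= 3680000 bits
= 460000 bytes
= 449.2188 KB
BDP = 3680000 bits (460000 bytes)


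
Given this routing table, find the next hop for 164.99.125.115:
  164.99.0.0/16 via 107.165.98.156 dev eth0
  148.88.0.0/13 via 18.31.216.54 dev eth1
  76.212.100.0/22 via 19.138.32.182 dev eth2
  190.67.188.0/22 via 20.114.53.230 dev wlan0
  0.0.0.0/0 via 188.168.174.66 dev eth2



Longest prefix match for 164.99.125.115:
  /16 164.99.0.0: MATCH
  /13 148.88.0.0: no
  /22 76.212.100.0: no
  /22 190.67.188.0: no
  /0 0.0.0.0: MATCH
Selected: next-hop 107.165.98.156 via eth0 (matched /16)


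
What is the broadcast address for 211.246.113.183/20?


Network: 211.246.112.0/20
Host bits = 12
Set all host bits to 1:
Broadcast: 211.246.127.255


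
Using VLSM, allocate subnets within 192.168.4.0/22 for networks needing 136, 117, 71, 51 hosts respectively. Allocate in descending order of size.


136 hosts -> /24 (254 usable): 192.168.4.0/24
117 hosts -> /25 (126 usable): 192.168.5.0/25
71 hosts -> /25 (126 usable): 192.168.5.128/25
51 hosts -> /26 (62 usable): 192.168.6.0/26
Allocation: 192.168.4.0/24 (136 hosts, 254 usable); 192.168.5.0/25 (117 hosts, 126 usable); 192.168.5.128/25 (71 hosts, 126 usable); 192.168.6.0/26 (51 hosts, 62 usable)


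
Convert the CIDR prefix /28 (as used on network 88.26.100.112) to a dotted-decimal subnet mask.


/28 means 28 network bits, 4 host bits
Binary: 11111111111111111111111111110000
Mask: 255.255.255.240


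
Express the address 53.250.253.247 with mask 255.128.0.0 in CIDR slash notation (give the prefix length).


Binary: 11111111.10000000.00000000.00000000
Count leading 1s
Prefix: /9


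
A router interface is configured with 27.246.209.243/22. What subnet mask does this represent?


/22 means 22 network bits, 10 host bits
Binary: 11111111111111111111110000000000
Mask: 255.255.252.0


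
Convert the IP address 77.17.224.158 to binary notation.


77 = 01001101
17 = 00010001
224 = 11100000
158 = 10011110
Binary: 01001101.00010001.11100000.10011110


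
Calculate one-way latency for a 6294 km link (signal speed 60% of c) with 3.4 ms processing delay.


Speed = 0.6 * 3e5 km/s = 180000 km/s
Propagation delay = 6294 / 180000 = 0.035 s = 34.9667 ms
Processing delay = 3.4 ms
Total one-way latency = 38.3667 ms


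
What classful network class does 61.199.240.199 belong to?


First octet: 61
Binary: 00111101
0xxxxxxx -> Class A (1-126)
Class A, default mask 255.0.0.0 (/8)


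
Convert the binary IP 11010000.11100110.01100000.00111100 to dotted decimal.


11010000 = 208
11100110 = 230
01100000 = 96
00111100 = 60
IP: 208.230.96.60


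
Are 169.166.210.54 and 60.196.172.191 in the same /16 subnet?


Mask: 255.255.0.0
169.166.210.54 AND mask = 169.166.0.0
60.196.172.191 AND mask = 60.196.0.0
No, different subnets (169.166.0.0 vs 60.196.0.0)


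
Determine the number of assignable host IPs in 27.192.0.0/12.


Host bits = 32 - 12 = 20
Total addresses = 2^20 = 1048576
Usable = total - 2 (network and broadcast)
Usable hosts: 1048574


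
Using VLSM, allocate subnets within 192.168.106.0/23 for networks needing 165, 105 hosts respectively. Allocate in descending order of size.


165 hosts -> /24 (254 usable): 192.168.106.0/24
105 hosts -> /25 (126 usable): 192.168.107.0/25
Allocation: 192.168.106.0/24 (165 hosts, 254 usable); 192.168.107.0/25 (105 hosts, 126 usable)


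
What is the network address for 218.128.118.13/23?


IP:   11011010.10000000.01110110.00001101
Mask: 11111111.11111111.11111110.00000000
AND operation:
Net:  11011010.10000000.01110110.00000000
Network: 218.128.118.0/23


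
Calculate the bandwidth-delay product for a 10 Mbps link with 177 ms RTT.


BDP = bandwidth * RTT
= 10 Mbps * 177 ms
= 10 * 1e6 * 177 / 1000 bits
= 1770000 bits
= 221250 bytes
= 216.0645 KB
BDP = 1770000 bits (221250 bytes)


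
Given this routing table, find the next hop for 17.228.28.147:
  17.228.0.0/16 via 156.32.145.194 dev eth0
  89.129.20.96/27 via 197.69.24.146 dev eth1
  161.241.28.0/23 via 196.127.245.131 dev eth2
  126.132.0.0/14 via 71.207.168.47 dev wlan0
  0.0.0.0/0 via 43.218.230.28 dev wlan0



Longest prefix match for 17.228.28.147:
  /16 17.228.0.0: MATCH
  /27 89.129.20.96: no
  /23 161.241.28.0: no
  /14 126.132.0.0: no
  /0 0.0.0.0: MATCH
Selected: next-hop 156.32.145.194 via eth0 (matched /16)


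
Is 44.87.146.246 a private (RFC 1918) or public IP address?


RFC 1918 private ranges:
  10.0.0.0/8 (10.0.0.0 - 10.255.255.255)
  172.16.0.0/12 (172.16.0.0 - 172.31.255.255)
  192.168.0.0/16 (192.168.0.0 - 192.168.255.255)
Public (not in any RFC 1918 range)


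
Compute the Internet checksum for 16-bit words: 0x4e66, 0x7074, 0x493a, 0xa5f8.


Sum all words (with carry folding):
+ 0x4e66 = 0x4e66
+ 0x7074 = 0xbeda
+ 0x493a = 0x0815
+ 0xa5f8 = 0xae0d
One's complement: ~0xae0d
Checksum = 0x51f2


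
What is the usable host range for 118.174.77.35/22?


Network: 118.174.76.0
Broadcast: 118.174.79.255
First usable = network + 1
Last usable = broadcast - 1
Range: 118.174.76.1 to 118.174.79.254


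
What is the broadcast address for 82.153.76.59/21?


Network: 82.153.72.0/21
Host bits = 11
Set all host bits to 1:
Broadcast: 82.153.79.255


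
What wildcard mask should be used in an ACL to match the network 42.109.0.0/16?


Subnet mask: 255.255.0.0
Wildcard = 255.255.255.255 - subnet mask
255 - 255 = 0
255 - 255 = 0
255 - 0 = 255
255 - 0 = 255
Wildcard: 0.0.255.255


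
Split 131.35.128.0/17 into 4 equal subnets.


New prefix = 17 + 2 = 19
Each subnet has 8192 addresses
  131.35.128.0/19
  131.35.160.0/19
  131.35.192.0/19
  131.35.224.0/19
Subnets: 131.35.128.0/19, 131.35.160.0/19, 131.35.192.0/19, 131.35.224.0/19


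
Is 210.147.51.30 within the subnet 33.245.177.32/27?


Subnet network: 33.245.177.32
Test IP AND mask: 210.147.51.0
No, 210.147.51.30 is not in 33.245.177.32/27


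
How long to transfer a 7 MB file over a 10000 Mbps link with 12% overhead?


Effective throughput = 10000 * (1 - 12/100) = 8800 Mbps
File size in Mb = 7 * 8 = 56 Mb
Time = 56 / 8800
Time = 0.0064 seconds


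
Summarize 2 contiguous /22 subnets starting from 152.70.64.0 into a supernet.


Original prefix: /22
Number of subnets: 2 = 2^1
New prefix = 22 - 1 = 21
Supernet: 152.70.64.0/21


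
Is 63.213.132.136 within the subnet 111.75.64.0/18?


Subnet network: 111.75.64.0
Test IP AND mask: 63.213.128.0
No, 63.213.132.136 is not in 111.75.64.0/18


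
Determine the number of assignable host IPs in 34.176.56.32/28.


Host bits = 32 - 28 = 4
Total addresses = 2^4 = 16
Usable = total - 2 (network and broadcast)
Usable hosts: 14


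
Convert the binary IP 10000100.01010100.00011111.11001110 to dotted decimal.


10000100 = 132
01010100 = 84
00011111 = 31
11001110 = 206
IP: 132.84.31.206


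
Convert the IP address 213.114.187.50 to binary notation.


213 = 11010101
114 = 01110010
187 = 10111011
50 = 00110010
Binary: 11010101.01110010.10111011.00110010


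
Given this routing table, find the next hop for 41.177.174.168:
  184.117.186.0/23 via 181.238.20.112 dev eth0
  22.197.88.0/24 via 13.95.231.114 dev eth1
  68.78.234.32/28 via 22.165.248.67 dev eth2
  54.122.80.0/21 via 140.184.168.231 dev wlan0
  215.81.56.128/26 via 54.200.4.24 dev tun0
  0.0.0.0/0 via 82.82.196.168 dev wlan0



Longest prefix match for 41.177.174.168:
  /23 184.117.186.0: no
  /24 22.197.88.0: no
  /28 68.78.234.32: no
  /21 54.122.80.0: no
  /26 215.81.56.128: no
  /0 0.0.0.0: MATCH
Selected: next-hop 82.82.196.168 via wlan0 (matched /0)


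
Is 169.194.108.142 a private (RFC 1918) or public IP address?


RFC 1918 private ranges:
  10.0.0.0/8 (10.0.0.0 - 10.255.255.255)
  172.16.0.0/12 (172.16.0.0 - 172.31.255.255)
  192.168.0.0/16 (192.168.0.0 - 192.168.255.255)
Public (not in any RFC 1918 range)


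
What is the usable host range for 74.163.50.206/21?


Network: 74.163.48.0
Broadcast: 74.163.55.255
First usable = network + 1
Last usable = broadcast - 1
Range: 74.163.48.1 to 74.163.55.254


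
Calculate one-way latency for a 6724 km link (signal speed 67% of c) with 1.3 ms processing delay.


Speed = 0.67 * 3e5 km/s = 201000 km/s
Propagation delay = 6724 / 201000 = 0.0335 s = 33.4527 ms
Processing delay = 1.3 ms
Total one-way latency = 34.7527 ms


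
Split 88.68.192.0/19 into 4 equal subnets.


New prefix = 19 + 2 = 21
Each subnet has 2048 addresses
  88.68.192.0/21
  88.68.200.0/21
  88.68.208.0/21
  88.68.216.0/21
Subnets: 88.68.192.0/21, 88.68.200.0/21, 88.68.208.0/21, 88.68.216.0/21


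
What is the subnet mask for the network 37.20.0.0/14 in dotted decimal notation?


/14 means 14 network bits, 18 host bits
Binary: 11111111111111000000000000000000
Mask: 255.252.0.0


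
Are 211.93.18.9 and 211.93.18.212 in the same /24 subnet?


Mask: 255.255.255.0
211.93.18.9 AND mask = 211.93.18.0
211.93.18.212 AND mask = 211.93.18.0
Yes, same subnet (211.93.18.0)


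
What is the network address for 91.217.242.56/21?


IP:   01011011.11011001.11110010.00111000
Mask: 11111111.11111111.11111000.00000000
AND operation:
Net:  01011011.11011001.11110000.00000000
Network: 91.217.240.0/21


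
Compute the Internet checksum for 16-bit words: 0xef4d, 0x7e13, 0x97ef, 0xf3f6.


Sum all words (with carry folding):
+ 0xef4d = 0xef4d
+ 0x7e13 = 0x6d61
+ 0x97ef = 0x0551
+ 0xf3f6 = 0xf947
One's complement: ~0xf947
Checksum = 0x06b8


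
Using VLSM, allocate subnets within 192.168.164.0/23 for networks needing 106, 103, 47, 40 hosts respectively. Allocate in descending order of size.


106 hosts -> /25 (126 usable): 192.168.164.0/25
103 hosts -> /25 (126 usable): 192.168.164.128/25
47 hosts -> /26 (62 usable): 192.168.165.0/26
40 hosts -> /26 (62 usable): 192.168.165.64/26
Allocation: 192.168.164.0/25 (106 hosts, 126 usable); 192.168.164.128/25 (103 hosts, 126 usable); 192.168.165.0/26 (47 hosts, 62 usable); 192.168.165.64/26 (40 hosts, 62 usable)


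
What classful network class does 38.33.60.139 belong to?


First octet: 38
Binary: 00100110
0xxxxxxx -> Class A (1-126)
Class A, default mask 255.0.0.0 (/8)


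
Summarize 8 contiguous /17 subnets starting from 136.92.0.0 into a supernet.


Original prefix: /17
Number of subnets: 8 = 2^3
New prefix = 17 - 3 = 14
Supernet: 136.92.0.0/14


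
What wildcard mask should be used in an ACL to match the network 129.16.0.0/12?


Subnet mask: 255.240.0.0
Wildcard = 255.255.255.255 - subnet mask
255 - 255 = 0
255 - 240 = 15
255 - 0 = 255
255 - 0 = 255
Wildcard: 0.15.255.255


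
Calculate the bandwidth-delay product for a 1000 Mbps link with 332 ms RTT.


BDP = bandwidth * RTT
= 1000 Mbps * 332 ms
= 1000 * 1e6 * 332 / 1000 bits
= 332000000 bits
= 41500000 bytes
= 40527.3438 KB
BDP = 332000000 bits (41500000 bytes)


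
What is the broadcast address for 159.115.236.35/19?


Network: 159.115.224.0/19
Host bits = 13
Set all host bits to 1:
Broadcast: 159.115.255.255


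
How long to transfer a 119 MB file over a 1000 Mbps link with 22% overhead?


Effective throughput = 1000 * (1 - 22/100) = 780 Mbps
File size in Mb = 119 * 8 = 952 Mb
Time = 952 / 780
Time = 1.2205 seconds


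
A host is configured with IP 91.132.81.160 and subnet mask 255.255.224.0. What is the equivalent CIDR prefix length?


Binary: 11111111.11111111.11100000.00000000
Count leading 1s
Prefix: /19


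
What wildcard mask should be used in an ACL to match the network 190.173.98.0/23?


Subnet mask: 255.255.254.0
Wildcard = 255.255.255.255 - subnet mask
255 - 255 = 0
255 - 255 = 0
255 - 254 = 1
255 - 0 = 255
Wildcard: 0.0.1.255


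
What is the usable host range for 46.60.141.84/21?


Network: 46.60.136.0
Broadcast: 46.60.143.255
First usable = network + 1
Last usable = broadcast - 1
Range: 46.60.136.1 to 46.60.143.254


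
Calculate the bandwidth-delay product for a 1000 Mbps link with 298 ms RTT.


BDP = bandwidth * RTT
= 1000 Mbps * 298 ms
= 1000 * 1e6 * 298 / 1000 bits
= 298000000 bits
= 37250000 bytes
= 36376.9531 KB
BDP = 298000000 bits (37250000 bytes)


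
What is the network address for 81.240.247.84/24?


IP:   01010001.11110000.11110111.01010100
Mask: 11111111.11111111.11111111.00000000
AND operation:
Net:  01010001.11110000.11110111.00000000
Network: 81.240.247.0/24


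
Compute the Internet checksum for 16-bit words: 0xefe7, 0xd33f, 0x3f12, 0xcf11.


Sum all words (with carry folding):
+ 0xefe7 = 0xefe7
+ 0xd33f = 0xc327
+ 0x3f12 = 0x023a
+ 0xcf11 = 0xd14b
One's complement: ~0xd14b
Checksum = 0x2eb4


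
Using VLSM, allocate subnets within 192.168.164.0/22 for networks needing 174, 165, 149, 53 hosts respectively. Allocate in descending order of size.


174 hosts -> /24 (254 usable): 192.168.164.0/24
165 hosts -> /24 (254 usable): 192.168.165.0/24
149 hosts -> /24 (254 usable): 192.168.166.0/24
53 hosts -> /26 (62 usable): 192.168.167.0/26
Allocation: 192.168.164.0/24 (174 hosts, 254 usable); 192.168.165.0/24 (165 hosts, 254 usable); 192.168.166.0/24 (149 hosts, 254 usable); 192.168.167.0/26 (53 hosts, 62 usable)


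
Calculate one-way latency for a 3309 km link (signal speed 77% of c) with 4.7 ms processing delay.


Speed = 0.77 * 3e5 km/s = 231000 km/s
Propagation delay = 3309 / 231000 = 0.0143 s = 14.3247 ms
Processing delay = 4.7 ms
Total one-way latency = 19.0247 ms


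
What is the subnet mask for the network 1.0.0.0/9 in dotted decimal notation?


/9 means 9 network bits, 23 host bits
Binary: 11111111100000000000000000000000
Mask: 255.128.0.0


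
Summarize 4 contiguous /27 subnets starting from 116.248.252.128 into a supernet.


Original prefix: /27
Number of subnets: 4 = 2^2
New prefix = 27 - 2 = 25
Supernet: 116.248.252.128/25


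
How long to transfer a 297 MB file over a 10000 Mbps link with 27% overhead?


Effective throughput = 10000 * (1 - 27/100) = 7300 Mbps
File size in Mb = 297 * 8 = 2376 Mb
Time = 2376 / 7300
Time = 0.3255 seconds


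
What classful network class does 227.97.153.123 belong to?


First octet: 227
Binary: 11100011
1110xxxx -> Class D (224-239)
Class D (multicast), default mask N/A


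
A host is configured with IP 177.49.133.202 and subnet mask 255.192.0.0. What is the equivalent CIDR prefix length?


Binary: 11111111.11000000.00000000.00000000
Count leading 1s
Prefix: /10


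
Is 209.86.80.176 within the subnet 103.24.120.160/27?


Subnet network: 103.24.120.160
Test IP AND mask: 209.86.80.160
No, 209.86.80.176 is not in 103.24.120.160/27


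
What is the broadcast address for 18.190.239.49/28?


Network: 18.190.239.48/28
Host bits = 4
Set all host bits to 1:
Broadcast: 18.190.239.63


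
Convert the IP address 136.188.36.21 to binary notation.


136 = 10001000
188 = 10111100
36 = 00100100
21 = 00010101
Binary: 10001000.10111100.00100100.00010101


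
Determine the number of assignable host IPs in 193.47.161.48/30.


Host bits = 32 - 30 = 2
Total addresses = 2^2 = 4
Usable = total - 2 (network and broadcast)
Usable hosts: 2


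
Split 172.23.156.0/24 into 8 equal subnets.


New prefix = 24 + 3 = 27
Each subnet has 32 addresses
  172.23.156.0/27
  172.23.156.32/27
  172.23.156.64/27
  172.23.156.96/27
  172.23.156.128/27
  172.23.156.160/27
  172.23.156.192/27
  172.23.156.224/27
Subnets: 172.23.156.0/27, 172.23.156.32/27, 172.23.156.64/27, 172.23.156.96/27, 172.23.156.128/27, 172.23.156.160/27, 172.23.156.192/27, 172.23.156.224/27


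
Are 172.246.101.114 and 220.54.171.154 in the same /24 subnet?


Mask: 255.255.255.0
172.246.101.114 AND mask = 172.246.101.0
220.54.171.154 AND mask = 220.54.171.0
No, different subnets (172.246.101.0 vs 220.54.171.0)


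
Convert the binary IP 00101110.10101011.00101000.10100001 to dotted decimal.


00101110 = 46
10101011 = 171
00101000 = 40
10100001 = 161
IP: 46.171.40.161


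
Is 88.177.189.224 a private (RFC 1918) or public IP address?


RFC 1918 private ranges:
  10.0.0.0/8 (10.0.0.0 - 10.255.255.255)
  172.16.0.0/12 (172.16.0.0 - 172.31.255.255)
  192.168.0.0/16 (192.168.0.0 - 192.168.255.255)
Public (not in any RFC 1918 range)


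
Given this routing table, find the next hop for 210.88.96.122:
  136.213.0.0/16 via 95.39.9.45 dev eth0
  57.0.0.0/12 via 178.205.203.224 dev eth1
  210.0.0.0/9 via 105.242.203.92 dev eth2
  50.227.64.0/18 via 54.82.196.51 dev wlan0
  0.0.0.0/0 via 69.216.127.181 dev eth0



Longest prefix match for 210.88.96.122:
  /16 136.213.0.0: no
  /12 57.0.0.0: no
  /9 210.0.0.0: MATCH
  /18 50.227.64.0: no
  /0 0.0.0.0: MATCH
Selected: next-hop 105.242.203.92 via eth2 (matched /9)


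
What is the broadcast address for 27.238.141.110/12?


Network: 27.224.0.0/12
Host bits = 20
Set all host bits to 1:
Broadcast: 27.239.255.255


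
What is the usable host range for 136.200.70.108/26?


Network: 136.200.70.64
Broadcast: 136.200.70.127
First usable = network + 1
Last usable = broadcast - 1
Range: 136.200.70.65 to 136.200.70.126


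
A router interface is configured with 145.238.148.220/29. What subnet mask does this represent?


/29 means 29 network bits, 3 host bits
Binary: 11111111111111111111111111111000
Mask: 255.255.255.248


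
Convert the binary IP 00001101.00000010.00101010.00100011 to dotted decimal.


00001101 = 13
00000010 = 2
00101010 = 42
00100011 = 35
IP: 13.2.42.35


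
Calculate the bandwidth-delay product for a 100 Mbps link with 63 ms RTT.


BDP = bandwidth * RTT
= 100 Mbps * 63 ms
= 100 * 1e6 * 63 / 1000 bits
= 6300000 bits
= 787500 bytes
= 769.043 KB
BDP = 6300000 bits (787500 bytes)


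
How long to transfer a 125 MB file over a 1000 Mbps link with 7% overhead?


Effective throughput = 1000 * (1 - 7/100) = 930.0 Mbps
File size in Mb = 125 * 8 = 1000 Mb
Time = 1000 / 930.0
Time = 1.0753 seconds


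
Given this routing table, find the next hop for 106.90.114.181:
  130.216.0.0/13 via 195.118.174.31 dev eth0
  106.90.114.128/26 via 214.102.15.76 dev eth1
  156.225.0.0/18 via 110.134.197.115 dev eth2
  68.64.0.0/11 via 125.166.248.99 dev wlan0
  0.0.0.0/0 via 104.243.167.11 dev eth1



Longest prefix match for 106.90.114.181:
  /13 130.216.0.0: no
  /26 106.90.114.128: MATCH
  /18 156.225.0.0: no
  /11 68.64.0.0: no
  /0 0.0.0.0: MATCH
Selected: next-hop 214.102.15.76 via eth1 (matched /26)


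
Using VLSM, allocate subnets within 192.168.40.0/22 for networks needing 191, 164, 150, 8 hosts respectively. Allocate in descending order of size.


191 hosts -> /24 (254 usable): 192.168.40.0/24
164 hosts -> /24 (254 usable): 192.168.41.0/24
150 hosts -> /24 (254 usable): 192.168.42.0/24
8 hosts -> /28 (14 usable): 192.168.43.0/28
Allocation: 192.168.40.0/24 (191 hosts, 254 usable); 192.168.41.0/24 (164 hosts, 254 usable); 192.168.42.0/24 (150 hosts, 254 usable); 192.168.43.0/28 (8 hosts, 14 usable)


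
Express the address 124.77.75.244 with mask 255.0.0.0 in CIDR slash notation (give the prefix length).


Binary: 11111111.00000000.00000000.00000000
Count leading 1s
Prefix: /8


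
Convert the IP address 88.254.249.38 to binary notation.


88 = 01011000
254 = 11111110
249 = 11111001
38 = 00100110
Binary: 01011000.11111110.11111001.00100110


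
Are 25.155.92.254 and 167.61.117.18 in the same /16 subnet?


Mask: 255.255.0.0
25.155.92.254 AND mask = 25.155.0.0
167.61.117.18 AND mask = 167.61.0.0
No, different subnets (25.155.0.0 vs 167.61.0.0)


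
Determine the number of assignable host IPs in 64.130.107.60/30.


Host bits = 32 - 30 = 2
Total addresses = 2^2 = 4
Usable = total - 2 (network and broadcast)
Usable hosts: 2


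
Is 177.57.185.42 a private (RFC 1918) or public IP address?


RFC 1918 private ranges:
  10.0.0.0/8 (10.0.0.0 - 10.255.255.255)
  172.16.0.0/12 (172.16.0.0 - 172.31.255.255)
  192.168.0.0/16 (192.168.0.0 - 192.168.255.255)
Public (not in any RFC 1918 range)


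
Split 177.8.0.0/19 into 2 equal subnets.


New prefix = 19 + 1 = 20
Each subnet has 4096 addresses
  177.8.0.0/20
  177.8.16.0/20
Subnets: 177.8.0.0/20, 177.8.16.0/20


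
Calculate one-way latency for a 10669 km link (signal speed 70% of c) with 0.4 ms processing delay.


Speed = 0.7 * 3e5 km/s = 210000 km/s
Propagation delay = 10669 / 210000 = 0.0508 s = 50.8048 ms
Processing delay = 0.4 ms
Total one-way latency = 51.2048 ms


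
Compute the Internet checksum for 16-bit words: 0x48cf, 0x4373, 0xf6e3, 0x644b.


Sum all words (with carry folding):
+ 0x48cf = 0x48cf
+ 0x4373 = 0x8c42
+ 0xf6e3 = 0x8326
+ 0x644b = 0xe771
One's complement: ~0xe771
Checksum = 0x188e


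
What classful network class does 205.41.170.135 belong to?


First octet: 205
Binary: 11001101
110xxxxx -> Class C (192-223)
Class C, default mask 255.255.255.0 (/24)


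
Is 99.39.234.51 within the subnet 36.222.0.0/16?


Subnet network: 36.222.0.0
Test IP AND mask: 99.39.0.0
No, 99.39.234.51 is not in 36.222.0.0/16


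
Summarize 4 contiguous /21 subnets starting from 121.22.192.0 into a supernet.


Original prefix: /21
Number of subnets: 4 = 2^2
New prefix = 21 - 2 = 19
Supernet: 121.22.192.0/19


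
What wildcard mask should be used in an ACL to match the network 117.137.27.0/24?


Subnet mask: 255.255.255.0
Wildcard = 255.255.255.255 - subnet mask
255 - 255 = 0
255 - 255 = 0
255 - 255 = 0
255 - 0 = 255
Wildcard: 0.0.0.255


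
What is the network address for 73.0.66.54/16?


IP:   01001001.00000000.01000010.00110110
Mask: 11111111.11111111.00000000.00000000
AND operation:
Net:  01001001.00000000.00000000.00000000
Network: 73.0.0.0/16


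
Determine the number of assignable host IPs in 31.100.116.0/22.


Host bits = 32 - 22 = 10
Total addresses = 2^10 = 1024
Usable = total - 2 (network and broadcast)
Usable hosts: 1022


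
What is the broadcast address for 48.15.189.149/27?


Network: 48.15.189.128/27
Host bits = 5
Set all host bits to 1:
Broadcast: 48.15.189.159


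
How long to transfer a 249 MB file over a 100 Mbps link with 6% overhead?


Effective throughput = 100 * (1 - 6/100) = 94 Mbps
File size in Mb = 249 * 8 = 1992 Mb
Time = 1992 / 94
Time = 21.1915 seconds


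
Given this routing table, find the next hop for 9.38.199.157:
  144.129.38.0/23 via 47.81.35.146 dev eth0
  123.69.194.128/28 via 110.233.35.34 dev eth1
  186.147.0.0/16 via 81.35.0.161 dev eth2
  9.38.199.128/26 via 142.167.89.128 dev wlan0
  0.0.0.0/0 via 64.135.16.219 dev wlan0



Longest prefix match for 9.38.199.157:
  /23 144.129.38.0: no
  /28 123.69.194.128: no
  /16 186.147.0.0: no
  /26 9.38.199.128: MATCH
  /0 0.0.0.0: MATCH
Selected: next-hop 142.167.89.128 via wlan0 (matched /26)


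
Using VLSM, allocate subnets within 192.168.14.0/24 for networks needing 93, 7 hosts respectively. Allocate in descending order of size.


93 hosts -> /25 (126 usable): 192.168.14.0/25
7 hosts -> /28 (14 usable): 192.168.14.128/28
Allocation: 192.168.14.0/25 (93 hosts, 126 usable); 192.168.14.128/28 (7 hosts, 14 usable)


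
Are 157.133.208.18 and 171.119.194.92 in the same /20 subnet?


Mask: 255.255.240.0
157.133.208.18 AND mask = 157.133.208.0
171.119.194.92 AND mask = 171.119.192.0
No, different subnets (157.133.208.0 vs 171.119.192.0)


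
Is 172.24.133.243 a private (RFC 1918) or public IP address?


RFC 1918 private ranges:
  10.0.0.0/8 (10.0.0.0 - 10.255.255.255)
  172.16.0.0/12 (172.16.0.0 - 172.31.255.255)
  192.168.0.0/16 (192.168.0.0 - 192.168.255.255)
Private (in 172.16.0.0/12)


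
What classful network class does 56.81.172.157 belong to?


First octet: 56
Binary: 00111000
0xxxxxxx -> Class A (1-126)
Class A, default mask 255.0.0.0 (/8)


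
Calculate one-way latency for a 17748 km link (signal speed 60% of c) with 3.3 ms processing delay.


Speed = 0.6 * 3e5 km/s = 180000 km/s
Propagation delay = 17748 / 180000 = 0.0986 s = 98.6 ms
Processing delay = 3.3 ms
Total one-way latency = 101.9 ms


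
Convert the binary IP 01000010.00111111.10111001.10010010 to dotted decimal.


01000010 = 66
00111111 = 63
10111001 = 185
10010010 = 146
IP: 66.63.185.146


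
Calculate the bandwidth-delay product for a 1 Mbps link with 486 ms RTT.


BDP = bandwidth * RTT
= 1 Mbps * 486 ms
= 1 * 1e6 * 486 / 1000 bits
= 486000 bits
= 60750 bytes
= 59.3262 KB
BDP = 486000 bits (60750 bytes)


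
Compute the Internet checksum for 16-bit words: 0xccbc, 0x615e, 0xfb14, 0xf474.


Sum all words (with carry folding):
+ 0xccbc = 0xccbc
+ 0x615e = 0x2e1b
+ 0xfb14 = 0x2930
+ 0xf474 = 0x1da5
One's complement: ~0x1da5
Checksum = 0xe25a


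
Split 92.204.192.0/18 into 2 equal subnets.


New prefix = 18 + 1 = 19
Each subnet has 8192 addresses
  92.204.192.0/19
  92.204.224.0/19
Subnets: 92.204.192.0/19, 92.204.224.0/19


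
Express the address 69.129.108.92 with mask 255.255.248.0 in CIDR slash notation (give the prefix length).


Binary: 11111111.11111111.11111000.00000000
Count leading 1s
Prefix: /21


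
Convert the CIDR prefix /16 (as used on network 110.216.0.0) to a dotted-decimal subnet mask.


/16 means 16 network bits, 16 host bits
Binary: 11111111111111110000000000000000
Mask: 255.255.0.0


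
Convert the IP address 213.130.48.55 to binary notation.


213 = 11010101
130 = 10000010
48 = 00110000
55 = 00110111
Binary: 11010101.10000010.00110000.00110111


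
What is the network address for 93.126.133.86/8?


IP:   01011101.01111110.10000101.01010110
Mask: 11111111.00000000.00000000.00000000
AND operation:
Net:  01011101.00000000.00000000.00000000
Network: 93.0.0.0/8


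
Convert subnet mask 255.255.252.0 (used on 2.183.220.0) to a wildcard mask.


Subnet mask: 255.255.252.0
Wildcard = 255.255.255.255 - subnet mask
255 - 255 = 0
255 - 255 = 0
255 - 252 = 3
255 - 0 = 255
Wildcard: 0.0.3.255


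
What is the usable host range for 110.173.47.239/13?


Network: 110.168.0.0
Broadcast: 110.175.255.255
First usable = network + 1
Last usable = broadcast - 1
Range: 110.168.0.1 to 110.175.255.254


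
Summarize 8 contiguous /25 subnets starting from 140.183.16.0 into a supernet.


Original prefix: /25
Number of subnets: 8 = 2^3
New prefix = 25 - 3 = 22
Supernet: 140.183.16.0/22


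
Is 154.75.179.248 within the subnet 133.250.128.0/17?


Subnet network: 133.250.128.0
Test IP AND mask: 154.75.128.0
No, 154.75.179.248 is not in 133.250.128.0/17


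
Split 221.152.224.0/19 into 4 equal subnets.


New prefix = 19 + 2 = 21
Each subnet has 2048 addresses
  221.152.224.0/21
  221.152.232.0/21
  221.152.240.0/21
  221.152.248.0/21
Subnets: 221.152.224.0/21, 221.152.232.0/21, 221.152.240.0/21, 221.152.248.0/21


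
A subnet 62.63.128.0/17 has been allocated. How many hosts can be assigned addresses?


Host bits = 32 - 17 = 15
Total addresses = 2^15 = 32768
Usable = total - 2 (network and broadcast)
Usable hosts: 32766
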